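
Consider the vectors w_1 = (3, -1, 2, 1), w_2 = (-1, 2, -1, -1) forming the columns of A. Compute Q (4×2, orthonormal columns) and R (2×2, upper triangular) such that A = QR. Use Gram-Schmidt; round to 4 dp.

q_1 = w_1/‖w_1‖ = (3, -1, 2, 1)/3.8730 = (0.7746, -0.2582, 0.5164, 0.2582).
r_{12} = q_1·w_2 = -2.0656.
u_2 = w_2 + 2.0656·q_1 = (0.6000, 1.4667, 0.0667, -0.4667).
‖u_2‖ = 1.6533, so q_2 = (0.3629, 0.8871, 0.0403, -0.2823).

Q = [[0.7746, 0.3629], [-0.2582, 0.8871], [0.5164, 0.0403], [0.2582, -0.2823]], R = [[3.8730, -2.0656], [0.0000, 1.6533]]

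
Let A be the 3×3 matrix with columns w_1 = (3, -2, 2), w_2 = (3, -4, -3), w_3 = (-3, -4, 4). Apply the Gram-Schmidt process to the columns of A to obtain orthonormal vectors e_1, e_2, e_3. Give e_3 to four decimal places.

w_1 = (3, -2, 2); ‖w_1‖ = 4.1231, so e_1 = (0.7276, -0.4851, 0.4851).
e_1·w_2 = 0.7276·3 + (-0.4851)·(-4) + 0.4851·(-3) = 2.6679.
u_2 = w_2 − 2.6679·e_1 = (1.0588, -2.7059, -4.2941).
‖u_2‖ = 5.1848, so e_2 = (0.2042, -0.5219, -0.8282).
e_1·w_3 = 0.7276·(-3) + (-0.4851)·(-4) + 0.4851·4 = 1.6977; e_2·w_3 = 0.2042·(-3) + (-0.5219)·(-4) + (-0.8282)·4 = -1.8379.
u_3 = w_3 − 1.6977·e_1 + 1.8379·e_2 = (-3.8600, -4.1357, 1.6543).
‖u_3‖ = 5.8940, so e_3 = (-0.6549, -0.7017, 0.2807).

e_3 = (-0.6549, -0.7017, 0.2807)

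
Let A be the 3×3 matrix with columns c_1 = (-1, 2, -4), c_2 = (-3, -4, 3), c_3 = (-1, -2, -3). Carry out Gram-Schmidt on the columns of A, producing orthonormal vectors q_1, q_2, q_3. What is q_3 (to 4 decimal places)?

q_1 = c_1/‖c_1‖ = (-1, 2, -4)/4.5826 = (-0.2182, 0.4364, -0.8729).
r_{12} = q_1·c_2 = -3.7097.
u_2 = c_2 + 3.7097·q_1 = (-3.8095, -2.3810, -0.2381).
‖u_2‖ = 4.4987, so q_2 = (-0.8468, -0.5293, -0.0529).
r_{13} = q_1·c_3 = 1.9640; r_{23} = q_2·c_3 = 2.0641.
u_3 = c_3 − 1.9640·q_1 − 2.0641·q_2 = (1.1765, -1.7647, -1.1765).
‖u_3‖ = 2.4254, so q_3 = (0.4851, -0.7276, -0.4851).

q_3 = (0.4851, -0.7276, -0.4851)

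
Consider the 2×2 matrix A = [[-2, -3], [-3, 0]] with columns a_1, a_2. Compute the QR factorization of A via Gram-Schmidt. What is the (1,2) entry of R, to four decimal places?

e_1 = a_1/‖a_1‖ = (-2, -3)/3.6056 = (-0.5547, -0.8321).
r_{12} = e_1·a_2 = 1.6641.

r_{12} = 1.6641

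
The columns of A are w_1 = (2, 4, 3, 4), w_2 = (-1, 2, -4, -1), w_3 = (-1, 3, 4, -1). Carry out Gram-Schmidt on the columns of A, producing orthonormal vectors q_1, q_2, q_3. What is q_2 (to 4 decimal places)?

q_1 = w_1/‖w_1‖ = (2, 4, 3, 4)/6.7082 = (0.2981, 0.5963, 0.4472, 0.5963).
r_{12} = q_1·w_2 = -1.4907.
u_2 = w_2 + 1.4907·q_1 = (-0.5556, 2.8889, -3.3333, -0.1111).
‖u_2‖ = 4.4472, so q_2 = (-0.1249, 0.6496, -0.7495, -0.0250).

q_2 = (-0.1249, 0.6496, -0.7495, -0.0250)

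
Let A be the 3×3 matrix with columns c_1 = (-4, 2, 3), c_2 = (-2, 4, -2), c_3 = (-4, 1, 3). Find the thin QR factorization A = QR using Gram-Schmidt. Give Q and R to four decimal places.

Q = [[-0.7428, -0.1369, -0.6554], [0.3714, 0.7302, -0.5735], [0.5571, -0.6694, -0.4915]], R = [[5.3852, 1.8570, 5.0138], [0.0000, 4.5334, -0.7302], [0.0000, 0.0000, 0.5735]]

c_1 = (-4, 2, 3); ‖c_1‖ = 5.3852, so e_1 = (-0.7428, 0.3714, 0.5571).
e_1·c_2 = (-0.7428)·(-2) + 0.3714·4 + 0.5571·(-2) = 1.8570.
u_2 = c_2 − 1.8570·e_1 = (-0.6207, 3.3103, -3.0345).
‖u_2‖ = 4.5334, so e_2 = (-0.1369, 0.7302, -0.6694).
e_1·c_3 = (-0.7428)·(-4) + 0.3714·1 + 0.5571·3 = 5.0138; e_2·c_3 = (-0.1369)·(-4) + 0.7302·1 + (-0.6694)·3 = -0.7302.
u_3 = c_3 − 5.0138·e_1 + 0.7302·e_2 = (-0.3758, -0.3289, -0.2819).
‖u_3‖ = 0.5735, so e_3 = (-0.6554, -0.5735, -0.4915).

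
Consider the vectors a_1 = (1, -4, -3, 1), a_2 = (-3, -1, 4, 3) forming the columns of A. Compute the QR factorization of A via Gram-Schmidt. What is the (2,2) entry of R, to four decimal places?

a_1 = (1, -4, -3, 1); ‖a_1‖ = 5.1962, so e_1 = (0.1925, -0.7698, -0.5774, 0.1925).
e_1·a_2 = 0.1925·(-3) + (-0.7698)·(-1) + (-0.5774)·4 + 0.1925·3 = -1.5396.
u_2 = a_2 + 1.5396·e_1 = (-2.7037, -2.1852, 3.1111, 3.2963).
r_{22} = ‖u_2‖ = 5.7122.

r_{22} = 5.7122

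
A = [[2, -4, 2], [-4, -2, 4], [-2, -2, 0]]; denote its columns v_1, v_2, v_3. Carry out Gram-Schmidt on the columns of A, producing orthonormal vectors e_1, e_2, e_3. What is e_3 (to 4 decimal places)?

e_3 = (0.1690, 0.5071, -0.8452)

v_1 = (2, -4, -2); ‖v_1‖ = 4.8990, so e_1 = (0.4082, -0.8165, -0.4082).
e_1·v_2 = 0.4082·(-4) + (-0.8165)·(-2) + (-0.4082)·(-2) = 0.8165.
u_2 = v_2 − 0.8165·e_1 = (-4.3333, -1.3333, -1.6667).
‖u_2‖ = 4.8305, so e_2 = (-0.8971, -0.2760, -0.3450).
e_1·v_3 = 0.4082·2 + (-0.8165)·4 + (-0.4082)·0 = -2.4495; e_2·v_3 = (-0.8971)·2 + (-0.2760)·4 + (-0.3450)·0 = -2.8983.
u_3 = v_3 + 2.4495·e_1 + 2.8983·e_2 = (0.4000, 1.2000, -2.0000).
‖u_3‖ = 2.3664, so e_3 = (0.1690, 0.5071, -0.8452).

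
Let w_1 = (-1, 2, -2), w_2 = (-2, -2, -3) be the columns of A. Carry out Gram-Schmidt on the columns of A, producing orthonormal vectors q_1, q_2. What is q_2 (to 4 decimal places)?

w_1 = (-1, 2, -2); ‖w_1‖ = 3.0000, so q_1 = (-0.3333, 0.6667, -0.6667).
q_1·w_2 = (-0.3333)·(-2) + 0.6667·(-2) + (-0.6667)·(-3) = 1.3333.
u_2 = w_2 − 1.3333·q_1 = (-1.5556, -2.8889, -2.1111).
‖u_2‖ = 3.9016, so q_2 = (-0.3987, -0.7404, -0.5411).

q_2 = (-0.3987, -0.7404, -0.5411)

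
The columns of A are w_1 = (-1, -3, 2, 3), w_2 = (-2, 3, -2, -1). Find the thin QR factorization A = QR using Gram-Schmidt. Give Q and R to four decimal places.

w_1 = (-1, -3, 2, 3); ‖w_1‖ = 4.7958, so q_1 = (-0.2085, -0.6255, 0.4170, 0.6255).
q_1·w_2 = (-0.2085)·(-2) + (-0.6255)·3 + 0.4170·(-2) + 0.6255·(-1) = -2.9192.
u_2 = w_2 + 2.9192·q_1 = (-2.6087, 1.1739, -0.7826, 0.8261).
‖u_2‖ = 3.0787, so q_2 = (-0.8473, 0.3813, -0.2542, 0.2683).

Q = [[-0.2085, -0.8473], [-0.6255, 0.3813], [0.4170, -0.2542], [0.6255, 0.2683]], R = [[4.7958, -2.9192], [0.0000, 3.0787]]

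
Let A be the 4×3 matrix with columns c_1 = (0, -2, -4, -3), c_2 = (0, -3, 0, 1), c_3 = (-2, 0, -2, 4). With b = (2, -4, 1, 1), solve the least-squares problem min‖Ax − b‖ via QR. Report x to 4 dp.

x = (-0.1700, 1.4954, -0.3609)

c_1 = (0, -2, -4, -3); ‖c_1‖ = 5.3852, so q_1 = (0.0000, -0.3714, -0.7428, -0.5571).
q_1·c_2 = 0.0000·0 + (-0.3714)·(-3) + (-0.7428)·0 + (-0.5571)·1 = 0.5571.
u_2 = c_2 − 0.5571·q_1 = (0.0000, -2.7931, 0.4138, 1.3103).
‖u_2‖ = 3.1128, so q_2 = (0.0000, -0.8973, 0.1329, 0.4210).
q_1·c_3 = 0.0000·(-2) + (-0.3714)·0 + (-0.7428)·(-2) + (-0.5571)·4 = -0.7428; q_2·c_3 = 0.0000·(-2) + (-0.8973)·0 + 0.1329·(-2) + 0.4210·4 = 1.4179.
u_3 = c_3 + 0.7428·q_1 − 1.4179·q_2 = (-2.0000, 0.9964, -2.7402, 2.9893).
‖u_3‖ = 4.6301, so q_3 = (-0.4320, 0.2152, -0.5918, 0.6456).
Qᵀb = (0.1857, 4.1430, -1.6710).
Back-substitute: x_3 = -1.6710/4.6301 = -0.3609.
x_2 = (4.1430 − 1.4179·(-0.3609))/3.1128 = 1.4954.
x_1 = (0.1857 − 0.5571·1.4954 + 0.7428·(-0.3609))/5.3852 = -0.1700.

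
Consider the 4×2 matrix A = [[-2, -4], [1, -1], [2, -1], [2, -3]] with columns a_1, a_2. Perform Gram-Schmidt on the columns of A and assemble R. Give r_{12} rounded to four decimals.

r_{12} = -0.2774

a_1 = (-2, 1, 2, 2); ‖a_1‖ = 3.6056, so e_1 = (-0.5547, 0.2774, 0.5547, 0.5547).
r_{12} = e_1·a_2 = -0.2774.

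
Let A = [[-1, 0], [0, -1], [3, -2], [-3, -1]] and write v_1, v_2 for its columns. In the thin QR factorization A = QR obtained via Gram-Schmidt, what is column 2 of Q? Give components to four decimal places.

v_1 = (-1, 0, 3, -3); ‖v_1‖ = 4.3589, so q_1 = (-0.2294, 0.0000, 0.6882, -0.6882).
q_1·v_2 = (-0.2294)·0 + 0.0000·(-1) + 0.6882·(-2) + (-0.6882)·(-1) = -0.6882.
u_2 = v_2 + 0.6882·q_1 = (-0.1579, -1.0000, -1.5263, -1.4737).
‖u_2‖ = 2.3508, so q_2 = (-0.0672, -0.4254, -0.6493, -0.6269).

q_2 = (-0.0672, -0.4254, -0.6493, -0.6269)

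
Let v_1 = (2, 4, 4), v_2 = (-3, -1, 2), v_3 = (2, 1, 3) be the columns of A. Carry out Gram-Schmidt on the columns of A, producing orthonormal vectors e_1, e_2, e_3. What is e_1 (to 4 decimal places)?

v_1 = (2, 4, 4); ‖v_1‖ = 6.0000, so e_1 = (0.3333, 0.6667, 0.6667).

e_1 = (0.3333, 0.6667, 0.6667)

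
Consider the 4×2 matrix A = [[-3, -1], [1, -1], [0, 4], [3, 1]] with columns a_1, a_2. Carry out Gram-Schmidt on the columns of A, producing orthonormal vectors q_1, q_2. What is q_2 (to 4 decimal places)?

q_2 = (-0.0501, -0.3004, 0.9512, 0.0501)

a_1 = (-3, 1, 0, 3); ‖a_1‖ = 4.3589, so q_1 = (-0.6882, 0.2294, 0.0000, 0.6882).
q_1·a_2 = (-0.6882)·(-1) + 0.2294·(-1) + 0.0000·4 + 0.6882·1 = 1.1471.
u_2 = a_2 − 1.1471·q_1 = (-0.2105, -1.2632, 4.0000, 0.2105).
‖u_2‖ = 4.2053, so q_2 = (-0.0501, -0.3004, 0.9512, 0.0501).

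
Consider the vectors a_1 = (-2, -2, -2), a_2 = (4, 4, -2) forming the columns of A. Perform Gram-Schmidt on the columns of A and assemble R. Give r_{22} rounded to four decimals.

r_{22} = 4.8990

a_1 = (-2, -2, -2); ‖a_1‖ = 3.4641, so e_1 = (-0.5774, -0.5774, -0.5774).
e_1·a_2 = (-0.5774)·4 + (-0.5774)·4 + (-0.5774)·(-2) = -3.4641.
u_2 = a_2 + 3.4641·e_1 = (2.0000, 2.0000, -4.0000).
r_{22} = ‖u_2‖ = 4.8990.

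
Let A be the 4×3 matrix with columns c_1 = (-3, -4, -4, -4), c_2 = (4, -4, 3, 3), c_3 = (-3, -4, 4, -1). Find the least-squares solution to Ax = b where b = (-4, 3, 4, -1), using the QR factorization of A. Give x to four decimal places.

x = (-0.7407, -0.9147, 0.9171)

c_1 = (-3, -4, -4, -4); ‖c_1‖ = 7.5498, so e_1 = (-0.3974, -0.5298, -0.5298, -0.5298).
e_1·c_2 = (-0.3974)·4 + (-0.5298)·(-4) + (-0.5298)·3 + (-0.5298)·3 = -2.6491.
u_2 = c_2 + 2.6491·e_1 = (2.9474, -5.4035, 1.5965, 1.5965).
‖u_2‖ = 6.5561, so e_2 = (0.4496, -0.8242, 0.2435, 0.2435).
e_1·c_3 = (-0.3974)·(-3) + (-0.5298)·(-4) + (-0.5298)·4 + (-0.5298)·(-1) = 1.7219; e_2·c_3 = 0.4496·(-3) + (-0.8242)·(-4) + 0.2435·4 + 0.2435·(-1) = 2.6786.
u_3 = c_3 − 1.7219·e_1 − 2.6786·e_2 = (-3.5200, -0.8800, 4.2600, -0.7400).
‖u_3‖ = 5.6445, so e_3 = (-0.6236, -0.1559, 0.7547, -0.1311).
Qᵀb = (-1.5894, -3.5403, 5.1768).
Back-substitute: x_3 = 5.1768/5.6445 = 0.9171.
x_2 = (-3.5403 − 2.6786·0.9171)/6.5561 = -0.9147.
x_1 = (-1.5894 + 2.6491·(-0.9147) − 1.7219·0.9171)/7.5498 = -0.7407.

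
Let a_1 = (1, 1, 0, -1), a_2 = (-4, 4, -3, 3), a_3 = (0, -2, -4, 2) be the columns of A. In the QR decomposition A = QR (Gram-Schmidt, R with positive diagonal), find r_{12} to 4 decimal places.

q_1 = a_1/‖a_1‖ = (1, 1, 0, -1)/1.7321 = (0.5774, 0.5774, 0.0000, -0.5774).
r_{12} = q_1·a_2 = -1.7321.

r_{12} = -1.7321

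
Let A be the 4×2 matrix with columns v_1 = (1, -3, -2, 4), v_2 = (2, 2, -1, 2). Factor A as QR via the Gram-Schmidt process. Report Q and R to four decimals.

Q = [[0.1826, 0.5240], [-0.5477, 0.7569], [-0.3651, -0.1747], [0.7303, 0.3493]], R = [[5.4772, 1.0954], [0.0000, 3.4351]]

e_1 = v_1/‖v_1‖ = (1, -3, -2, 4)/5.4772 = (0.1826, -0.5477, -0.3651, 0.7303).
r_{12} = e_1·v_2 = 1.0954.
u_2 = v_2 − 1.0954·e_1 = (1.8000, 2.6000, -0.6000, 1.2000).
‖u_2‖ = 3.4351, so e_2 = (0.5240, 0.7569, -0.1747, 0.3493).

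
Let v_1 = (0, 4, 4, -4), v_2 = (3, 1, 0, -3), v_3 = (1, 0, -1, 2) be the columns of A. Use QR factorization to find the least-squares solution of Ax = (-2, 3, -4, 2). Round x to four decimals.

v_1 = (0, 4, 4, -4); ‖v_1‖ = 6.9282, so q_1 = (0.0000, 0.5774, 0.5774, -0.5774).
q_1·v_2 = 0.0000·3 + 0.5774·1 + 0.5774·0 + (-0.5774)·(-3) = 2.3094.
u_2 = v_2 − 2.3094·q_1 = (3.0000, -0.3333, -1.3333, -1.6667).
‖u_2‖ = 3.6968, so q_2 = (0.8115, -0.0902, -0.3607, -0.4508).
q_1·v_3 = 0.0000·1 + 0.5774·0 + 0.5774·(-1) + (-0.5774)·2 = -1.7321; q_2·v_3 = 0.8115·1 + (-0.0902)·0 + (-0.3607)·(-1) + (-0.4508)·2 = 0.2705.
u_3 = v_3 + 1.7321·q_1 − 0.2705·q_2 = (0.7805, 1.0244, 0.0976, 1.1220).
‖u_3‖ = 1.7108, so q_3 = (0.4562, 0.5988, 0.0570, 0.6558).
Qᵀb = (-1.7321, -1.3525, 1.9674).
Back-substitute: x_3 = 1.9674/1.7108 = 1.1500.
x_2 = (-1.3525 − 0.2705·1.1500)/3.6968 = -0.4500.
x_1 = (-1.7321 − 2.3094·(-0.4500) + 1.7321·1.1500)/6.9282 = 0.1875.

x = (0.1875, -0.4500, 1.1500)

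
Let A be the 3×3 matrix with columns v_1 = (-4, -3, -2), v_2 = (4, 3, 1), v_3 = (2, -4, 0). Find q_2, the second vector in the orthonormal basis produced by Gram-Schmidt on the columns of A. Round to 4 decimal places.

v_1 = (-4, -3, -2); ‖v_1‖ = 5.3852, so q_1 = (-0.7428, -0.5571, -0.3714).
q_1·v_2 = (-0.7428)·4 + (-0.5571)·3 + (-0.3714)·1 = -5.0138.
u_2 = v_2 + 5.0138·q_1 = (0.2759, 0.2069, -0.8621).
‖u_2‖ = 0.9285, so q_2 = (0.2971, 0.2228, -0.9285).

q_2 = (0.2971, 0.2228, -0.9285)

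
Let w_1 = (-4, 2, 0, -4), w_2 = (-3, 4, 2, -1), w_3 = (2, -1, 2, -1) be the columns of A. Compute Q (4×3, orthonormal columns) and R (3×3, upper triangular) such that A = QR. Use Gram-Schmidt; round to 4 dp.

w_1 = (-4, 2, 0, -4); ‖w_1‖ = 6.0000, so q_1 = (-0.6667, 0.3333, 0.0000, -0.6667).
q_1·w_2 = (-0.6667)·(-3) + 0.3333·4 + 0.0000·2 + (-0.6667)·(-1) = 4.0000.
u_2 = w_2 − 4.0000·q_1 = (-0.3333, 2.6667, 2.0000, 1.6667).
‖u_2‖ = 3.7417, so q_2 = (-0.0891, 0.7127, 0.5345, 0.4454).
q_1·w_3 = (-0.6667)·2 + 0.3333·(-1) + 0.0000·2 + (-0.6667)·(-1) = -1.0000; q_2·w_3 = (-0.0891)·2 + 0.7127·(-1) + 0.5345·2 + 0.4454·(-1) = -0.2673.
u_3 = w_3 + 1.0000·q_1 + 0.2673·q_2 = (1.3095, -0.4762, 2.1429, -1.5476).
‖u_3‖ = 2.9881, so q_3 = (0.4383, -0.1594, 0.7171, -0.5179).

Q = [[-0.6667, -0.0891, 0.4383], [0.3333, 0.7127, -0.1594], [0.0000, 0.5345, 0.7171], [-0.6667, 0.4454, -0.5179]], R = [[6.0000, 4.0000, -1.0000], [0.0000, 3.7417, -0.2673], [0.0000, 0.0000, 2.9881]]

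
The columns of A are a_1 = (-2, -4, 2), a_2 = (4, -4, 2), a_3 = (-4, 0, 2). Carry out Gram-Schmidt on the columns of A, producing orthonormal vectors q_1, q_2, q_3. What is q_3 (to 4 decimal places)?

q_1 = a_1/‖a_1‖ = (-2, -4, 2)/4.8990 = (-0.4082, -0.8165, 0.4082).
r_{12} = q_1·a_2 = 2.4495.
u_2 = a_2 − 2.4495·q_1 = (5.0000, -2.0000, 1.0000).
‖u_2‖ = 5.4772, so q_2 = (0.9129, -0.3651, 0.1826).
r_{13} = q_1·a_3 = 2.4495; r_{23} = q_2·a_3 = -3.2863.
u_3 = a_3 − 2.4495·q_1 + 3.2863·q_2 = (0.0000, 0.8000, 1.6000).
‖u_3‖ = 1.7889, so q_3 = (0.0000, 0.4472, 0.8944).

q_3 = (0.0000, 0.4472, 0.8944)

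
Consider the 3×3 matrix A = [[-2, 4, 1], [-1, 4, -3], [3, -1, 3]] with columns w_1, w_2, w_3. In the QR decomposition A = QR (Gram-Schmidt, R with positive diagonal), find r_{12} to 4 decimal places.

w_1 = (-2, -1, 3); ‖w_1‖ = 3.7417, so q_1 = (-0.5345, -0.2673, 0.8018).
r_{12} = q_1·w_2 = -4.0089.

r_{12} = -4.0089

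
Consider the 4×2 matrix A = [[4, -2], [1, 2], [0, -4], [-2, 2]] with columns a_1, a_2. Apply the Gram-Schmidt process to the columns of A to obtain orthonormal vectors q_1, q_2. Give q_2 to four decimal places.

q_2 = (-0.0198, 0.5137, -0.8298, 0.2173)

a_1 = (4, 1, 0, -2); ‖a_1‖ = 4.5826, so q_1 = (0.8729, 0.2182, 0.0000, -0.4364).
q_1·a_2 = 0.8729·(-2) + 0.2182·2 + 0.0000·(-4) + (-0.4364)·2 = -2.1822.
u_2 = a_2 + 2.1822·q_1 = (-0.0952, 2.4762, -4.0000, 1.0476).
‖u_2‖ = 4.8206, so q_2 = (-0.0198, 0.5137, -0.8298, 0.2173).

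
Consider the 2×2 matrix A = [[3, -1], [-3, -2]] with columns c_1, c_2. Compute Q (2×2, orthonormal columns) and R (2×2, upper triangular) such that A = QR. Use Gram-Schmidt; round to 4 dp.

Q = [[0.7071, -0.7071], [-0.7071, -0.7071]], R = [[4.2426, 0.7071], [0.0000, 2.1213]]

e_1 = c_1/‖c_1‖ = (3, -3)/4.2426 = (0.7071, -0.7071).
r_{12} = e_1·c_2 = 0.7071.
u_2 = c_2 − 0.7071·e_1 = (-1.5000, -1.5000).
‖u_2‖ = 2.1213, so e_2 = (-0.7071, -0.7071).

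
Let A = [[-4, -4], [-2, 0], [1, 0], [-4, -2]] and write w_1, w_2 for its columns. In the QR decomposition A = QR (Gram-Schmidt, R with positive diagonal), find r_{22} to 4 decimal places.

r_{22} = 2.1053

w_1 = (-4, -2, 1, -4); ‖w_1‖ = 6.0828, so e_1 = (-0.6576, -0.3288, 0.1644, -0.6576).
e_1·w_2 = (-0.6576)·(-4) + (-0.3288)·0 + 0.1644·0 + (-0.6576)·(-2) = 3.9456.
u_2 = w_2 − 3.9456·e_1 = (-1.4054, 1.2973, -0.6486, 0.5946).
r_{22} = ‖u_2‖ = 2.1053.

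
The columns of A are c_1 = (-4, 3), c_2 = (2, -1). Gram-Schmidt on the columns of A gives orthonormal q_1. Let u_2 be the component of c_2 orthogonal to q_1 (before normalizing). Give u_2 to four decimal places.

u_2 = (0.2400, 0.3200)

c_1 = (-4, 3); ‖c_1‖ = 5.0000, so q_1 = (-0.8000, 0.6000).
q_1·c_2 = (-0.8000)·2 + 0.6000·(-1) = -2.2000.
u_2 = c_2 + 2.2000·q_1 = (0.2400, 0.3200).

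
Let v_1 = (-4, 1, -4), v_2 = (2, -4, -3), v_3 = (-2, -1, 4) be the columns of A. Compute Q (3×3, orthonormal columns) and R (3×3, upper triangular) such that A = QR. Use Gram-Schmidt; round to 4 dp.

Q = [[-0.6963, 0.3714, -0.6142], [0.1741, -0.7428, -0.6465], [-0.6963, -0.5571, 0.4526]], R = [[5.7446, 0.0000, -1.5667], [0.0000, 5.3852, -2.2283], [0.0000, 0.0000, 3.6851]]

e_1 = v_1/‖v_1‖ = (-4, 1, -4)/5.7446 = (-0.6963, 0.1741, -0.6963).
r_{12} = e_1·v_2 = 0.0000.
u_2 = v_2 + 0.0000·e_1 = (2.0000, -4.0000, -3.0000).
‖u_2‖ = 5.3852, so e_2 = (0.3714, -0.7428, -0.5571).
r_{13} = e_1·v_3 = -1.5667; r_{23} = e_2·v_3 = -2.2283.
u_3 = v_3 + 1.5667·e_1 + 2.2283·e_2 = (-2.2633, -2.3824, 1.6677).
‖u_3‖ = 3.6851, so e_3 = (-0.6142, -0.6465, 0.4526).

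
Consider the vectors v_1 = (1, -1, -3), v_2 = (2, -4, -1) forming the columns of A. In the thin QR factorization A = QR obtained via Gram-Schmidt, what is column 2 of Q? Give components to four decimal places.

q_1 = v_1/‖v_1‖ = (1, -1, -3)/3.3166 = (0.3015, -0.3015, -0.9045).
r_{12} = q_1·v_2 = 2.7136.
u_2 = v_2 − 2.7136·q_1 = (1.1818, -3.1818, 1.4545).
‖u_2‖ = 3.6927, so q_2 = (0.3200, -0.8616, 0.3939).

q_2 = (0.3200, -0.8616, 0.3939)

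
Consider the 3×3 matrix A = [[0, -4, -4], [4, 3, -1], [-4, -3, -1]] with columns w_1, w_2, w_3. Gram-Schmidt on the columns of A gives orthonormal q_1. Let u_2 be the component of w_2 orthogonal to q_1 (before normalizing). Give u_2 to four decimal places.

w_1 = (0, 4, -4); ‖w_1‖ = 5.6569, so q_1 = (0.0000, 0.7071, -0.7071).
q_1·w_2 = 0.0000·(-4) + 0.7071·3 + (-0.7071)·(-3) = 4.2426.
u_2 = w_2 − 4.2426·q_1 = (-4.0000, 0.0000, 0.0000).

u_2 = (-4.0000, 0.0000, 0.0000)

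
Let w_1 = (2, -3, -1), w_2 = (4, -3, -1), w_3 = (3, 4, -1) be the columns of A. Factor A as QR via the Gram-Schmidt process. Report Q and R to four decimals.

Q = [[0.5345, 0.8452, 0.0000], [-0.8018, 0.5071, 0.3162], [-0.2673, 0.1690, -0.9487]], R = [[3.7417, 4.8107, -1.3363], [0.0000, 1.6903, 4.3948], [0.0000, 0.0000, 2.2136]]

w_1 = (2, -3, -1); ‖w_1‖ = 3.7417, so e_1 = (0.5345, -0.8018, -0.2673).
e_1·w_2 = 0.5345·4 + (-0.8018)·(-3) + (-0.2673)·(-1) = 4.8107.
u_2 = w_2 − 4.8107·e_1 = (1.4286, 0.8571, 0.2857).
‖u_2‖ = 1.6903, so e_2 = (0.8452, 0.5071, 0.1690).
e_1·w_3 = 0.5345·3 + (-0.8018)·4 + (-0.2673)·(-1) = -1.3363; e_2·w_3 = 0.8452·3 + 0.5071·4 + 0.1690·(-1) = 4.3948.
u_3 = w_3 + 1.3363·e_1 − 4.3948·e_2 = (0.0000, 0.7000, -2.1000).
‖u_3‖ = 2.2136, so e_3 = (0.0000, 0.3162, -0.9487).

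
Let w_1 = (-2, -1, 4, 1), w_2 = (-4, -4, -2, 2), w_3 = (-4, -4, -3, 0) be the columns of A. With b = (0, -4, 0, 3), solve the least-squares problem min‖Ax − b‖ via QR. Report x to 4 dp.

x = (-0.1382, 1.6735, -1.1608)

w_1 = (-2, -1, 4, 1); ‖w_1‖ = 4.6904, so q_1 = (-0.4264, -0.2132, 0.8528, 0.2132).
q_1·w_2 = (-0.4264)·(-4) + (-0.2132)·(-4) + 0.8528·(-2) + 0.2132·2 = 1.2792.
u_2 = w_2 − 1.2792·q_1 = (-3.4545, -3.7273, -3.0909, 1.7273).
‖u_2‖ = 6.1938, so q_2 = (-0.5577, -0.6018, -0.4990, 0.2789).
q_1·w_3 = (-0.4264)·(-4) + (-0.2132)·(-4) + 0.8528·(-3) + 0.2132·0 = 0.0000; q_2·w_3 = (-0.5577)·(-4) + (-0.6018)·(-4) + (-0.4990)·(-3) + 0.2789·0 = 6.1351.
u_3 = w_3 + 0.0000·q_1 − 6.1351·q_2 = (-0.5782, -0.3081, 0.0616, -1.7109).
‖u_3‖ = 1.8331, so q_3 = (-0.3154, -0.1681, 0.0336, -0.9333).
Qᵀb = (1.4924, 3.2437, -2.1278).
Back-substitute: x_3 = -2.1278/1.8331 = -1.1608.
x_2 = (3.2437 − 6.1351·(-1.1608))/6.1938 = 1.6735.
x_1 = (1.4924 − 1.2792·1.6735 + 0.0000·(-1.1608))/4.6904 = -0.1382.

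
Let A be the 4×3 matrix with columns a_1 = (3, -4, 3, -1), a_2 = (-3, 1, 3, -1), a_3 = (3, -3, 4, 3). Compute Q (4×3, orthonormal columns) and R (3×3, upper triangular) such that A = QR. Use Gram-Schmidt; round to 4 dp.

q_1 = a_1/‖a_1‖ = (3, -4, 3, -1)/5.9161 = (0.5071, -0.6761, 0.5071, -0.1690).
r_{12} = q_1·a_2 = -0.5071.
u_2 = a_2 + 0.5071·q_1 = (-2.7429, 0.6571, 3.2571, -1.0857).
‖u_2‖ = 4.4433, so q_2 = (-0.6173, 0.1479, 0.7330, -0.2443).
r_{13} = q_1·a_3 = 5.0709; r_{23} = q_2·a_3 = -0.0965.
u_3 = a_3 − 5.0709·q_1 + 0.0965·q_2 = (0.3690, 0.4428, 1.4993, 3.8336).
‖u_3‖ = 4.1565, so q_3 = (0.0888, 0.1065, 0.3607, 0.9223).

Q = [[0.5071, -0.6173, 0.0888], [-0.6761, 0.1479, 0.1065], [0.5071, 0.7330, 0.3607], [-0.1690, -0.2443, 0.9223]], R = [[5.9161, -0.5071, 5.0709], [0.0000, 4.4433, -0.0965], [0.0000, 0.0000, 4.1565]]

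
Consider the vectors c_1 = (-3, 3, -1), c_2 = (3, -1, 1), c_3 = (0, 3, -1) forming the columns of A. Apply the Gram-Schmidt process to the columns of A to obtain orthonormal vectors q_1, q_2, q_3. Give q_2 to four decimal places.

q_2 = (0.6529, 0.7255, 0.2176)

c_1 = (-3, 3, -1); ‖c_1‖ = 4.3589, so q_1 = (-0.6882, 0.6882, -0.2294).
q_1·c_2 = (-0.6882)·3 + 0.6882·(-1) + (-0.2294)·1 = -2.9824.
u_2 = c_2 + 2.9824·q_1 = (0.9474, 1.0526, 0.3158).
‖u_2‖ = 1.4510, so q_2 = (0.6529, 0.7255, 0.2176).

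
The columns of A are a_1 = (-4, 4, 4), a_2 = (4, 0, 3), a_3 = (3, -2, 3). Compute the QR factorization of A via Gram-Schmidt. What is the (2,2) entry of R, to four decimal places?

a_1 = (-4, 4, 4); ‖a_1‖ = 6.9282, so e_1 = (-0.5774, 0.5774, 0.5774).
e_1·a_2 = (-0.5774)·4 + 0.5774·0 + 0.5774·3 = -0.5774.
u_2 = a_2 + 0.5774·e_1 = (3.6667, 0.3333, 3.3333).
r_{22} = ‖u_2‖ = 4.9666.

r_{22} = 4.9666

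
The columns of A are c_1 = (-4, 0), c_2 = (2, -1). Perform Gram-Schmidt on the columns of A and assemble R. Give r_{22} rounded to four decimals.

r_{22} = 1.0000

c_1 = (-4, 0); ‖c_1‖ = 4.0000, so e_1 = (-1.0000, 0.0000).
e_1·c_2 = (-1.0000)·2 + 0.0000·(-1) = -2.0000.
u_2 = c_2 + 2.0000·e_1 = (0.0000, -1.0000).
r_{22} = ‖u_2‖ = 1.0000.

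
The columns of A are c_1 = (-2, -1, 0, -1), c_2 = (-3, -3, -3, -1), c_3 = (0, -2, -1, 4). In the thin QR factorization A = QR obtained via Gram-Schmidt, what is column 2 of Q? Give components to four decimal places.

e_2 = (0.0990, -0.3961, -0.8911, 0.1980)

e_1 = c_1/‖c_1‖ = (-2, -1, 0, -1)/2.4495 = (-0.8165, -0.4082, 0.0000, -0.4082).
r_{12} = e_1·c_2 = 4.0825.
u_2 = c_2 − 4.0825·e_1 = (0.3333, -1.3333, -3.0000, 0.6667).
‖u_2‖ = 3.3665, so e_2 = (0.0990, -0.3961, -0.8911, 0.1980).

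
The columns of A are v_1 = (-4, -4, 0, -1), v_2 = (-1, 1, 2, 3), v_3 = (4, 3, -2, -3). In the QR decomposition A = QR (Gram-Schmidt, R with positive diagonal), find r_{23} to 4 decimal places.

r_{23} = -4.2403

e_1 = v_1/‖v_1‖ = (-4, -4, 0, -1)/5.7446 = (-0.6963, -0.6963, 0.0000, -0.1741).
r_{12} = e_1·v_2 = -0.5222.
u_2 = v_2 + 0.5222·e_1 = (-1.3636, 0.6364, 2.0000, 2.9091).
‖u_2‖ = 3.8376, so e_2 = (-0.3553, 0.1658, 0.5212, 0.7580).
r_{23} = e_2·v_3 = -4.2403.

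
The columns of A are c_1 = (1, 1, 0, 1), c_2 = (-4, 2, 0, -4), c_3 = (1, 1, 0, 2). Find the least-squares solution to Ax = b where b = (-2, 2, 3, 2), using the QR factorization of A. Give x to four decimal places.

c_1 = (1, 1, 0, 1); ‖c_1‖ = 1.7321, so e_1 = (0.5774, 0.5774, 0.0000, 0.5774).
e_1·c_2 = 0.5774·(-4) + 0.5774·2 + 0.0000·0 + 0.5774·(-4) = -3.4641.
u_2 = c_2 + 3.4641·e_1 = (-2.0000, 4.0000, 0.0000, -2.0000).
‖u_2‖ = 4.8990, so e_2 = (-0.4082, 0.8165, 0.0000, -0.4082).
e_1·c_3 = 0.5774·1 + 0.5774·1 + 0.0000·0 + 0.5774·2 = 2.3094; e_2·c_3 = (-0.4082)·1 + 0.8165·1 + 0.0000·0 + (-0.4082)·2 = -0.4082.
u_3 = c_3 − 2.3094·e_1 + 0.4082·e_2 = (-0.5000, 0.0000, 0.0000, 0.5000).
‖u_3‖ = 0.7071, so e_3 = (-0.7071, 0.0000, 0.0000, 0.7071).
Qᵀb = (1.1547, 1.6330, 2.8284).
Back-substitute: x_3 = 2.8284/0.7071 = 4.0000.
x_2 = (1.6330 + 0.4082·4.0000)/4.8990 = 0.6667.
x_1 = (1.1547 + 3.4641·0.6667 − 2.3094·4.0000)/1.7321 = -3.3333.

x = (-3.3333, 0.6667, 4.0000)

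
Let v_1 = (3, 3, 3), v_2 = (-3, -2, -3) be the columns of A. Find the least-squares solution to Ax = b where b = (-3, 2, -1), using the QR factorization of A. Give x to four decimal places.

x = (3.3333, 4.0000)

v_1 = (3, 3, 3); ‖v_1‖ = 5.1962, so q_1 = (0.5774, 0.5774, 0.5774).
q_1·v_2 = 0.5774·(-3) + 0.5774·(-2) + 0.5774·(-3) = -4.6188.
u_2 = v_2 + 4.6188·q_1 = (-0.3333, 0.6667, -0.3333).
‖u_2‖ = 0.8165, so q_2 = (-0.4082, 0.8165, -0.4082).
Qᵀb = (-1.1547, 3.2660).
Back-substitute: x_2 = 3.2660/0.8165 = 4.0000.
x_1 = (-1.1547 + 4.6188·4.0000)/5.1962 = 3.3333.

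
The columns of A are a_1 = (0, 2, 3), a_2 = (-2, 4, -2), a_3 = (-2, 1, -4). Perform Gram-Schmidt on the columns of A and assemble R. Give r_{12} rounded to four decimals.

r_{12} = 0.5547

q_1 = a_1/‖a_1‖ = (0, 2, 3)/3.6056 = (0.0000, 0.5547, 0.8321).
r_{12} = q_1·a_2 = 0.5547.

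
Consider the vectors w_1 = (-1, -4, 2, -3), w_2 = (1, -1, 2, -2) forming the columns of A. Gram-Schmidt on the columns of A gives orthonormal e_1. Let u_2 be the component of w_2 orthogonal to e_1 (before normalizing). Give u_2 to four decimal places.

e_1 = w_1/‖w_1‖ = (-1, -4, 2, -3)/5.4772 = (-0.1826, -0.7303, 0.3651, -0.5477).
r_{12} = e_1·w_2 = 2.3735.
u_2 = w_2 − 2.3735·e_1 = (1.4333, 0.7333, 1.1333, -0.7000).

u_2 = (1.4333, 0.7333, 1.1333, -0.7000)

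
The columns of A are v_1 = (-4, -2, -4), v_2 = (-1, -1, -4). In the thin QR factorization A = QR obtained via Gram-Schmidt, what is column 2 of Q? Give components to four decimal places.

q_1 = v_1/‖v_1‖ = (-4, -2, -4)/6.0000 = (-0.6667, -0.3333, -0.6667).
r_{12} = q_1·v_2 = 3.6667.
u_2 = v_2 − 3.6667·q_1 = (1.4444, 0.2222, -1.5556).
‖u_2‖ = 2.1344, so q_2 = (0.6768, 0.1041, -0.7288).

q_2 = (0.6768, 0.1041, -0.7288)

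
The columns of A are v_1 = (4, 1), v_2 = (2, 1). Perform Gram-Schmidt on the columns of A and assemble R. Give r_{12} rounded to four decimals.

v_1 = (4, 1); ‖v_1‖ = 4.1231, so e_1 = (0.9701, 0.2425).
r_{12} = e_1·v_2 = 2.1828.

r_{12} = 2.1828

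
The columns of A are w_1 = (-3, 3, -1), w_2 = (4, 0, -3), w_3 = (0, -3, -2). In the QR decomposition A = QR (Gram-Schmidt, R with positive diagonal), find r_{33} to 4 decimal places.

r_{33} = 3.1739

w_1 = (-3, 3, -1); ‖w_1‖ = 4.3589, so e_1 = (-0.6882, 0.6882, -0.2294).
e_1·w_2 = (-0.6882)·4 + 0.6882·0 + (-0.2294)·(-3) = -2.0647.
u_2 = w_2 + 2.0647·e_1 = (2.5789, 1.4211, -3.4737).
‖u_2‖ = 4.5538, so e_2 = (0.5663, 0.3121, -0.7628).
e_1·w_3 = (-0.6882)·0 + 0.6882·(-3) + (-0.2294)·(-2) = -1.6059; e_2·w_3 = 0.5663·0 + 0.3121·(-3) + (-0.7628)·(-2) = 0.5894.
u_3 = w_3 + 1.6059·e_1 − 0.5894·e_2 = (-1.4391, -2.0787, -1.9188).
r_{33} = ‖u_3‖ = 3.1739.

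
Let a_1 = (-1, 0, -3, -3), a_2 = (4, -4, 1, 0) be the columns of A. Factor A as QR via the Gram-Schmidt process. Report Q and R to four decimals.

e_1 = a_1/‖a_1‖ = (-1, 0, -3, -3)/4.3589 = (-0.2294, 0.0000, -0.6882, -0.6882).
r_{12} = e_1·a_2 = -1.6059.
u_2 = a_2 + 1.6059·e_1 = (3.6316, -4.0000, -0.1053, -1.1053).
‖u_2‖ = 5.5155, so e_2 = (0.6584, -0.7252, -0.0191, -0.2004).

Q = [[-0.2294, 0.6584], [0.0000, -0.7252], [-0.6882, -0.0191], [-0.6882, -0.2004]], R = [[4.3589, -1.6059], [0.0000, 5.5155]]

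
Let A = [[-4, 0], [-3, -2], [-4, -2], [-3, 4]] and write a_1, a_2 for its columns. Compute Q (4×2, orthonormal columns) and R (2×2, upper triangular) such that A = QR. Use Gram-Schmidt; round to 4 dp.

a_1 = (-4, -3, -4, -3); ‖a_1‖ = 7.0711, so e_1 = (-0.5657, -0.4243, -0.5657, -0.4243).
e_1·a_2 = (-0.5657)·0 + (-0.4243)·(-2) + (-0.5657)·(-2) + (-0.4243)·4 = 0.2828.
u_2 = a_2 − 0.2828·e_1 = (0.1600, -1.8800, -1.8400, 4.1200).
‖u_2‖ = 4.8908, so e_2 = (0.0327, -0.3844, -0.3762, 0.8424).

Q = [[-0.5657, 0.0327], [-0.4243, -0.3844], [-0.5657, -0.3762], [-0.4243, 0.8424]], R = [[7.0711, 0.2828], [0.0000, 4.8908]]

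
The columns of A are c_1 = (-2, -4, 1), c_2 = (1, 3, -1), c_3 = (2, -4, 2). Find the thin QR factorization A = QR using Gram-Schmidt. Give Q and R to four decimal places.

e_1 = c_1/‖c_1‖ = (-2, -4, 1)/4.5826 = (-0.4364, -0.8729, 0.2182).
r_{12} = e_1·c_2 = -3.2733.
u_2 = c_2 + 3.2733·e_1 = (-0.4286, 0.1429, -0.2857).
‖u_2‖ = 0.5345, so e_2 = (-0.8018, 0.2673, -0.5345).
r_{13} = e_1·c_3 = 3.0551; r_{23} = e_2·c_3 = -3.7417.
u_3 = c_3 − 3.0551·e_1 + 3.7417·e_2 = (0.3333, -0.3333, -0.6667).
‖u_3‖ = 0.8165, so e_3 = (0.4082, -0.4082, -0.8165).

Q = [[-0.4364, -0.8018, 0.4082], [-0.8729, 0.2673, -0.4082], [0.2182, -0.5345, -0.8165]], R = [[4.5826, -3.2733, 3.0551], [0.0000, 0.5345, -3.7417], [0.0000, 0.0000, 0.8165]]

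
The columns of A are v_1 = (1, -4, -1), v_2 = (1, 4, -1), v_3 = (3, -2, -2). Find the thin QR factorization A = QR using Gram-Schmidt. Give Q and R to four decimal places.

v_1 = (1, -4, -1); ‖v_1‖ = 4.2426, so e_1 = (0.2357, -0.9428, -0.2357).
e_1·v_2 = 0.2357·1 + (-0.9428)·4 + (-0.2357)·(-1) = -3.2998.
u_2 = v_2 + 3.2998·e_1 = (1.7778, 0.8889, -1.7778).
‖u_2‖ = 2.6667, so e_2 = (0.6667, 0.3333, -0.6667).
e_1·v_3 = 0.2357·3 + (-0.9428)·(-2) + (-0.2357)·(-2) = 3.0641; e_2·v_3 = 0.6667·3 + 0.3333·(-2) + (-0.6667)·(-2) = 2.6667.
u_3 = v_3 − 3.0641·e_1 − 2.6667·e_2 = (0.5000, 0.0000, 0.5000).
‖u_3‖ = 0.7071, so e_3 = (0.7071, 0.0000, 0.7071).

Q = [[0.2357, 0.6667, 0.7071], [-0.9428, 0.3333, 0.0000], [-0.2357, -0.6667, 0.7071]], R = [[4.2426, -3.2998, 3.0641], [0.0000, 2.6667, 2.6667], [0.0000, 0.0000, 0.7071]]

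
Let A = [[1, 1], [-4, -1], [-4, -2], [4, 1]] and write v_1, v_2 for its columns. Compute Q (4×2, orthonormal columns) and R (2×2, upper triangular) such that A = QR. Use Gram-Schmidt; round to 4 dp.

v_1 = (1, -4, -4, 4); ‖v_1‖ = 7.0000, so e_1 = (0.1429, -0.5714, -0.5714, 0.5714).
e_1·v_2 = 0.1429·1 + (-0.5714)·(-1) + (-0.5714)·(-2) + 0.5714·1 = 2.4286.
u_2 = v_2 − 2.4286·e_1 = (0.6531, 0.3878, -0.6122, -0.3878).
‖u_2‖ = 1.0498, so e_2 = (0.6221, 0.3694, -0.5832, -0.3694).

Q = [[0.1429, 0.6221], [-0.5714, 0.3694], [-0.5714, -0.5832], [0.5714, -0.3694]], R = [[7.0000, 2.4286], [0.0000, 1.0498]]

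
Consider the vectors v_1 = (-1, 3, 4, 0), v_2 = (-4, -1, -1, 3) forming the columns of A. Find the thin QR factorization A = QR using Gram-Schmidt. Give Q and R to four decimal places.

v_1 = (-1, 3, 4, 0); ‖v_1‖ = 5.0990, so q_1 = (-0.1961, 0.5883, 0.7845, 0.0000).
q_1·v_2 = (-0.1961)·(-4) + 0.5883·(-1) + 0.7845·(-1) + 0.0000·3 = -0.5883.
u_2 = v_2 + 0.5883·q_1 = (-4.1154, -0.6538, -0.5385, 3.0000).
‖u_2‖ = 5.1627, so q_2 = (-0.7971, -0.1266, -0.1043, 0.5811).

Q = [[-0.1961, -0.7971], [0.5883, -0.1266], [0.7845, -0.1043], [0.0000, 0.5811]], R = [[5.0990, -0.5883], [0.0000, 5.1627]]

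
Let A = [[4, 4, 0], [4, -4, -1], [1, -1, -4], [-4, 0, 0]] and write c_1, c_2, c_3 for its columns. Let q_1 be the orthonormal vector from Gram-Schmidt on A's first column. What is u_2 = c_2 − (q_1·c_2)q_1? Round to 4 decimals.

u_2 = (4.0816, -3.9184, -0.9796, -0.0816)

q_1 = c_1/‖c_1‖ = (4, 4, 1, -4)/7.0000 = (0.5714, 0.5714, 0.1429, -0.5714).
r_{12} = q_1·c_2 = -0.1429.
u_2 = c_2 + 0.1429·q_1 = (4.0816, -3.9184, -0.9796, -0.0816).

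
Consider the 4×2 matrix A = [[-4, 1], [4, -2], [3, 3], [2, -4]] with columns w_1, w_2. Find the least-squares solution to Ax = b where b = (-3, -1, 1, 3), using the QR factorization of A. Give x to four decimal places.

e_1 = w_1/‖w_1‖ = (-4, 4, 3, 2)/6.7082 = (-0.5963, 0.5963, 0.4472, 0.2981).
r_{12} = e_1·w_2 = -1.6398.
u_2 = w_2 + 1.6398·e_1 = (0.0222, -1.0222, 3.7333, -3.5111).
‖u_2‖ = 5.2260, so e_2 = (0.0043, -0.1956, 0.7144, -0.6719).
Qᵀb = (2.5342, -1.1183).
Back-substitute: x_2 = -1.1183/5.2260 = -0.2140.
x_1 = (2.5342 + 1.6398·(-0.2140))/6.7082 = 0.3255.

x = (0.3255, -0.2140)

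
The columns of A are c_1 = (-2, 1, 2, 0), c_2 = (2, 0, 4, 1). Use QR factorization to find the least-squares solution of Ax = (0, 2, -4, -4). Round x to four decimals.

x = (-0.2659, -0.9017)

q_1 = c_1/‖c_1‖ = (-2, 1, 2, 0)/3.0000 = (-0.6667, 0.3333, 0.6667, 0.0000).
r_{12} = q_1·c_2 = 1.3333.
u_2 = c_2 − 1.3333·q_1 = (2.8889, -0.4444, 3.1111, 1.0000).
‖u_2‖ = 4.3843, so q_2 = (0.6589, -0.1014, 0.7096, 0.2281).
Qᵀb = (-2.0000, -3.9535).
Back-substitute: x_2 = -3.9535/4.3843 = -0.9017.
x_1 = (-2.0000 − 1.3333·(-0.9017))/3.0000 = -0.2659.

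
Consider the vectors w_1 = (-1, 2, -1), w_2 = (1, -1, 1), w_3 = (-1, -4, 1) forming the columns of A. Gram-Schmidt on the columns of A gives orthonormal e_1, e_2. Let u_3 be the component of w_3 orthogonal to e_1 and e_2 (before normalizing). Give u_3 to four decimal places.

u_3 = (-1.0000, 0.0000, 1.0000)

e_1 = w_1/‖w_1‖ = (-1, 2, -1)/2.4495 = (-0.4082, 0.8165, -0.4082).
r_{12} = e_1·w_2 = -1.6330.
u_2 = w_2 + 1.6330·e_1 = (0.3333, 0.3333, 0.3333).
‖u_2‖ = 0.5774, so e_2 = (0.5774, 0.5774, 0.5774).
r_{13} = e_1·w_3 = -3.2660; r_{23} = e_2·w_3 = -2.3094.
u_3 = w_3 + 3.2660·e_1 + 2.3094·e_2 = (-1.0000, 0.0000, 1.0000).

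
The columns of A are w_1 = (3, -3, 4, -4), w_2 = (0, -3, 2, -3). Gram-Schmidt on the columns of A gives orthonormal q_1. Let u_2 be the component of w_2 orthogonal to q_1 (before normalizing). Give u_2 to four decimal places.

q_1 = w_1/‖w_1‖ = (3, -3, 4, -4)/7.0711 = (0.4243, -0.4243, 0.5657, -0.5657).
r_{12} = q_1·w_2 = 4.1012.
u_2 = w_2 − 4.1012·q_1 = (-1.7400, -1.2600, -0.3200, -0.6800).

u_2 = (-1.7400, -1.2600, -0.3200, -0.6800)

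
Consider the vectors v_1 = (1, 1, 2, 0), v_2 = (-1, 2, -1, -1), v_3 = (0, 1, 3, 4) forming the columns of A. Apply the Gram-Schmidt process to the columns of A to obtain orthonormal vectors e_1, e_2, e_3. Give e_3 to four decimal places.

v_1 = (1, 1, 2, 0); ‖v_1‖ = 2.4495, so e_1 = (0.4082, 0.4082, 0.8165, 0.0000).
e_1·v_2 = 0.4082·(-1) + 0.4082·2 + 0.8165·(-1) + 0.0000·(-1) = -0.4082.
u_2 = v_2 + 0.4082·e_1 = (-0.8333, 2.1667, -0.6667, -1.0000).
‖u_2‖ = 2.6141, so e_2 = (-0.3188, 0.8288, -0.2550, -0.3825).
e_1·v_3 = 0.4082·0 + 0.4082·1 + 0.8165·3 + 0.0000·4 = 2.8577; e_2·v_3 = (-0.3188)·0 + 0.8288·1 + (-0.2550)·3 + (-0.3825)·4 = -1.4664.
u_3 = v_3 − 2.8577·e_1 + 1.4664·e_2 = (-1.6341, 1.0488, 0.2927, 3.4390).
‖u_3‖ = 3.9602, so e_3 = (-0.4126, 0.2648, 0.0739, 0.8684).

e_3 = (-0.4126, 0.2648, 0.0739, 0.8684)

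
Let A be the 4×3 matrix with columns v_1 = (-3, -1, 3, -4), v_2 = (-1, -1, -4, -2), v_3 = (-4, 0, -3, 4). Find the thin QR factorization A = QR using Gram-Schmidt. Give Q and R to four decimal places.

Q = [[-0.5071, -0.2132, -0.8237], [-0.1690, -0.2132, -0.0014], [0.5071, -0.8528, -0.0748], [-0.6761, -0.4264, 0.5621]], R = [[5.9161, 0.0000, -2.1974], [0.0000, 4.6904, 1.7056], [0.0000, 0.0000, 5.7674]]

v_1 = (-3, -1, 3, -4); ‖v_1‖ = 5.9161, so q_1 = (-0.5071, -0.1690, 0.5071, -0.6761).
q_1·v_2 = (-0.5071)·(-1) + (-0.1690)·(-1) + 0.5071·(-4) + (-0.6761)·(-2) = 0.0000.
u_2 = v_2 + 0.0000·q_1 = (-1.0000, -1.0000, -4.0000, -2.0000).
‖u_2‖ = 4.6904, so q_2 = (-0.2132, -0.2132, -0.8528, -0.4264).
q_1·v_3 = (-0.5071)·(-4) + (-0.1690)·0 + 0.5071·(-3) + (-0.6761)·4 = -2.1974; q_2·v_3 = (-0.2132)·(-4) + (-0.2132)·0 + (-0.8528)·(-3) + (-0.4264)·4 = 1.7056.
u_3 = v_3 + 2.1974·q_1 − 1.7056·q_2 = (-4.7506, -0.0078, -0.4312, 3.2416).
‖u_3‖ = 5.7674, so q_3 = (-0.8237, -0.0014, -0.0748, 0.5621).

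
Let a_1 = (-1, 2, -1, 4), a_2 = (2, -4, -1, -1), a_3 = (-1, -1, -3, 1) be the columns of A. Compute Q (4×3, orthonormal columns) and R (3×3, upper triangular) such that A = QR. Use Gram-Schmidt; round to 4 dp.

a_1 = (-1, 2, -1, 4); ‖a_1‖ = 4.6904, so q_1 = (-0.2132, 0.4264, -0.2132, 0.8528).
q_1·a_2 = (-0.2132)·2 + 0.4264·(-4) + (-0.2132)·(-1) + 0.8528·(-1) = -2.7716.
u_2 = a_2 + 2.7716·q_1 = (1.4091, -2.8182, -1.5909, 1.3636).
‖u_2‖ = 3.7839, so q_2 = (0.3724, -0.7448, -0.4204, 0.3604).
q_1·a_3 = (-0.2132)·(-1) + 0.4264·(-1) + (-0.2132)·(-3) + 0.8528·1 = 1.2792; q_2·a_3 = 0.3724·(-1) + (-0.7448)·(-1) + (-0.4204)·(-3) + 0.3604·1 = 1.9941.
u_3 = a_3 − 1.2792·q_1 − 1.9941·q_2 = (-1.4698, -0.0603, -1.8889, -0.8095).
‖u_3‖ = 2.5273, so q_3 = (-0.5816, -0.0239, -0.7474, -0.3203).

Q = [[-0.2132, 0.3724, -0.5816], [0.4264, -0.7448, -0.0239], [-0.2132, -0.4204, -0.7474], [0.8528, 0.3604, -0.3203]], R = [[4.6904, -2.7716, 1.2792], [0.0000, 3.7839, 1.9941], [0.0000, 0.0000, 2.5273]]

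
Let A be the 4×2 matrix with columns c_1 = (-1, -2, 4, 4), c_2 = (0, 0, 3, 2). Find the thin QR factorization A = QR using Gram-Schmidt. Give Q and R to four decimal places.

Q = [[-0.1644, 0.3653], [-0.3288, 0.7307], [0.6576, 0.5663], [0.6576, -0.1096]], R = [[6.0828, 3.2880], [0.0000, 1.4796]]

c_1 = (-1, -2, 4, 4); ‖c_1‖ = 6.0828, so e_1 = (-0.1644, -0.3288, 0.6576, 0.6576).
e_1·c_2 = (-0.1644)·0 + (-0.3288)·0 + 0.6576·3 + 0.6576·2 = 3.2880.
u_2 = c_2 − 3.2880·e_1 = (0.5405, 1.0811, 0.8378, -0.1622).
‖u_2‖ = 1.4796, so e_2 = (0.3653, 0.7307, 0.5663, -0.1096).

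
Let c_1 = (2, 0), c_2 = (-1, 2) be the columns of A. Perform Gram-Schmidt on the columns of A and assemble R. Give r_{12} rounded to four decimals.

c_1 = (2, 0); ‖c_1‖ = 2.0000, so q_1 = (1.0000, 0.0000).
r_{12} = q_1·c_2 = -1.0000.

r_{12} = -1.0000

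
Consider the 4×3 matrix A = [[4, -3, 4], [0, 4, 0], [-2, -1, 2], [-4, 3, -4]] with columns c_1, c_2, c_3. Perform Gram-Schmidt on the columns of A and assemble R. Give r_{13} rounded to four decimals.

e_1 = c_1/‖c_1‖ = (4, 0, -2, -4)/6.0000 = (0.6667, 0.0000, -0.3333, -0.6667).
r_{13} = e_1·c_3 = 4.6667.

r_{13} = 4.6667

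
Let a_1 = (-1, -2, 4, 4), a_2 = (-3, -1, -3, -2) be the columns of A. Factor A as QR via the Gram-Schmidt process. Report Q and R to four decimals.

q_1 = a_1/‖a_1‖ = (-1, -2, 4, 4)/6.0828 = (-0.1644, -0.3288, 0.6576, 0.6576).
r_{12} = q_1·a_2 = -2.4660.
u_2 = a_2 + 2.4660·q_1 = (-3.4054, -1.8108, -1.3784, -0.3784).
‖u_2‖ = 4.1133, so q_2 = (-0.8279, -0.4402, -0.3351, -0.0920).

Q = [[-0.1644, -0.8279], [-0.3288, -0.4402], [0.6576, -0.3351], [0.6576, -0.0920]], R = [[6.0828, -2.4660], [0.0000, 4.1133]]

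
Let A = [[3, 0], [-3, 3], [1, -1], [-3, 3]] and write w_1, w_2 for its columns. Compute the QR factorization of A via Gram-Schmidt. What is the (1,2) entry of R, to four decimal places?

r_{12} = -3.5907

w_1 = (3, -3, 1, -3); ‖w_1‖ = 5.2915, so e_1 = (0.5669, -0.5669, 0.1890, -0.5669).
r_{12} = e_1·w_2 = -3.5907.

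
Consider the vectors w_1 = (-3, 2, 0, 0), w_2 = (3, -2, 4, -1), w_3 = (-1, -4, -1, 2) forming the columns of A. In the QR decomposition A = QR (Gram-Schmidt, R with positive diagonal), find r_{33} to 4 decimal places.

q_1 = w_1/‖w_1‖ = (-3, 2, 0, 0)/3.6056 = (-0.8321, 0.5547, 0.0000, 0.0000).
r_{12} = q_1·w_2 = -3.6056.
u_2 = w_2 + 3.6056·q_1 = (0.0000, 0.0000, 4.0000, -1.0000).
‖u_2‖ = 4.1231, so q_2 = (0.0000, 0.0000, 0.9701, -0.2425).
r_{13} = q_1·w_3 = -1.3868; r_{23} = q_2·w_3 = -1.4552.
u_3 = w_3 + 1.3868·q_1 + 1.4552·q_2 = (-2.1538, -3.2308, 0.4118, 1.6471).
r_{33} = ‖u_3‖ = 4.2378.

r_{33} = 4.2378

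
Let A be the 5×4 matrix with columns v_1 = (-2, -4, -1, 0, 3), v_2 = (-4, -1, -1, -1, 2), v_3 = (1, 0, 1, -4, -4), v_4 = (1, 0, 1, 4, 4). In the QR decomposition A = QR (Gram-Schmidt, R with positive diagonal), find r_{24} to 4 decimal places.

r_{24} = -2.0232

v_1 = (-2, -4, -1, 0, 3); ‖v_1‖ = 5.4772, so e_1 = (-0.3651, -0.7303, -0.1826, 0.0000, 0.5477).
e_1·v_2 = (-0.3651)·(-4) + (-0.7303)·(-1) + (-0.1826)·(-1) + 0.0000·(-1) + 0.5477·2 = 3.4689.
u_2 = v_2 − 3.4689·e_1 = (-2.7333, 1.5333, -0.3667, -1.0000, 0.1000).
‖u_2‖ = 3.3116, so e_2 = (-0.8254, 0.4630, -0.1107, -0.3020, 0.0302).
r_{24} = e_2·v_4 = -2.0232.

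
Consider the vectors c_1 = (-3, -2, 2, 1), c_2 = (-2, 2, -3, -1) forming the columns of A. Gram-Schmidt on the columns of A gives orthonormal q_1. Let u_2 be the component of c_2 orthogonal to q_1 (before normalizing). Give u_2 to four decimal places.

u_2 = (-2.8333, 1.4444, -2.4444, -0.7222)

c_1 = (-3, -2, 2, 1); ‖c_1‖ = 4.2426, so q_1 = (-0.7071, -0.4714, 0.4714, 0.2357).
q_1·c_2 = (-0.7071)·(-2) + (-0.4714)·2 + 0.4714·(-3) + 0.2357·(-1) = -1.1785.
u_2 = c_2 + 1.1785·q_1 = (-2.8333, 1.4444, -2.4444, -0.7222).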